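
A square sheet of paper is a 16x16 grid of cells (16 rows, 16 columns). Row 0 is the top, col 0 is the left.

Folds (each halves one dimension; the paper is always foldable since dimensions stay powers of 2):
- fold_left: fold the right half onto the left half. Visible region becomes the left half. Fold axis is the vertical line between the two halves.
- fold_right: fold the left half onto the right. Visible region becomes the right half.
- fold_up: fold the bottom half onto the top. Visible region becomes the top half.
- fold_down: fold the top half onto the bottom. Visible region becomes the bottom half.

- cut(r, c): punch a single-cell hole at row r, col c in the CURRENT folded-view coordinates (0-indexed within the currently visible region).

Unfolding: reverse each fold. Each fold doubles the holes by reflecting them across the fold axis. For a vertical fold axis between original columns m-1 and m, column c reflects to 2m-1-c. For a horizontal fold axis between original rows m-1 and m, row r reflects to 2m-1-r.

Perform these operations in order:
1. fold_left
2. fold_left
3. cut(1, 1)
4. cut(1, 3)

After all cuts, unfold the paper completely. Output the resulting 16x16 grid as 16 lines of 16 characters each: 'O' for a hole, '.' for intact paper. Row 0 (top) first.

Answer: ................
.O.OO.O..O.OO.O.
................
................
................
................
................
................
................
................
................
................
................
................
................
................

Derivation:
Op 1 fold_left: fold axis v@8; visible region now rows[0,16) x cols[0,8) = 16x8
Op 2 fold_left: fold axis v@4; visible region now rows[0,16) x cols[0,4) = 16x4
Op 3 cut(1, 1): punch at orig (1,1); cuts so far [(1, 1)]; region rows[0,16) x cols[0,4) = 16x4
Op 4 cut(1, 3): punch at orig (1,3); cuts so far [(1, 1), (1, 3)]; region rows[0,16) x cols[0,4) = 16x4
Unfold 1 (reflect across v@4): 4 holes -> [(1, 1), (1, 3), (1, 4), (1, 6)]
Unfold 2 (reflect across v@8): 8 holes -> [(1, 1), (1, 3), (1, 4), (1, 6), (1, 9), (1, 11), (1, 12), (1, 14)]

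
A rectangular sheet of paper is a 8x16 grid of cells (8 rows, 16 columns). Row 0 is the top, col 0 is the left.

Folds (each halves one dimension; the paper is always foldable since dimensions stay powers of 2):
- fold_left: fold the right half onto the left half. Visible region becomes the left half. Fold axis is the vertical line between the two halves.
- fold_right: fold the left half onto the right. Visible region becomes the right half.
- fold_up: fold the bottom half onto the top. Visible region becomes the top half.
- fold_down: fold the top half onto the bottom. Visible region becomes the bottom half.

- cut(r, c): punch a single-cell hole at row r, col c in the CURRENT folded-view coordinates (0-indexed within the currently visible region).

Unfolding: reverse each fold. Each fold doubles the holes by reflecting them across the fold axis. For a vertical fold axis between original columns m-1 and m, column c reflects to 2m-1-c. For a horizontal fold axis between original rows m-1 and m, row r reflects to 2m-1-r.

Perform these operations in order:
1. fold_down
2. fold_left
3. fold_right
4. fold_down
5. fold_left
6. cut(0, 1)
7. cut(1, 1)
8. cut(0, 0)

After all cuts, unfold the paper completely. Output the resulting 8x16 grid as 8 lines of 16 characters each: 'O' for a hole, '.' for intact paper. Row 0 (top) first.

Answer: .OO..OO..OO..OO.
OOOOOOOOOOOOOOOO
OOOOOOOOOOOOOOOO
.OO..OO..OO..OO.
.OO..OO..OO..OO.
OOOOOOOOOOOOOOOO
OOOOOOOOOOOOOOOO
.OO..OO..OO..OO.

Derivation:
Op 1 fold_down: fold axis h@4; visible region now rows[4,8) x cols[0,16) = 4x16
Op 2 fold_left: fold axis v@8; visible region now rows[4,8) x cols[0,8) = 4x8
Op 3 fold_right: fold axis v@4; visible region now rows[4,8) x cols[4,8) = 4x4
Op 4 fold_down: fold axis h@6; visible region now rows[6,8) x cols[4,8) = 2x4
Op 5 fold_left: fold axis v@6; visible region now rows[6,8) x cols[4,6) = 2x2
Op 6 cut(0, 1): punch at orig (6,5); cuts so far [(6, 5)]; region rows[6,8) x cols[4,6) = 2x2
Op 7 cut(1, 1): punch at orig (7,5); cuts so far [(6, 5), (7, 5)]; region rows[6,8) x cols[4,6) = 2x2
Op 8 cut(0, 0): punch at orig (6,4); cuts so far [(6, 4), (6, 5), (7, 5)]; region rows[6,8) x cols[4,6) = 2x2
Unfold 1 (reflect across v@6): 6 holes -> [(6, 4), (6, 5), (6, 6), (6, 7), (7, 5), (7, 6)]
Unfold 2 (reflect across h@6): 12 holes -> [(4, 5), (4, 6), (5, 4), (5, 5), (5, 6), (5, 7), (6, 4), (6, 5), (6, 6), (6, 7), (7, 5), (7, 6)]
Unfold 3 (reflect across v@4): 24 holes -> [(4, 1), (4, 2), (4, 5), (4, 6), (5, 0), (5, 1), (5, 2), (5, 3), (5, 4), (5, 5), (5, 6), (5, 7), (6, 0), (6, 1), (6, 2), (6, 3), (6, 4), (6, 5), (6, 6), (6, 7), (7, 1), (7, 2), (7, 5), (7, 6)]
Unfold 4 (reflect across v@8): 48 holes -> [(4, 1), (4, 2), (4, 5), (4, 6), (4, 9), (4, 10), (4, 13), (4, 14), (5, 0), (5, 1), (5, 2), (5, 3), (5, 4), (5, 5), (5, 6), (5, 7), (5, 8), (5, 9), (5, 10), (5, 11), (5, 12), (5, 13), (5, 14), (5, 15), (6, 0), (6, 1), (6, 2), (6, 3), (6, 4), (6, 5), (6, 6), (6, 7), (6, 8), (6, 9), (6, 10), (6, 11), (6, 12), (6, 13), (6, 14), (6, 15), (7, 1), (7, 2), (7, 5), (7, 6), (7, 9), (7, 10), (7, 13), (7, 14)]
Unfold 5 (reflect across h@4): 96 holes -> [(0, 1), (0, 2), (0, 5), (0, 6), (0, 9), (0, 10), (0, 13), (0, 14), (1, 0), (1, 1), (1, 2), (1, 3), (1, 4), (1, 5), (1, 6), (1, 7), (1, 8), (1, 9), (1, 10), (1, 11), (1, 12), (1, 13), (1, 14), (1, 15), (2, 0), (2, 1), (2, 2), (2, 3), (2, 4), (2, 5), (2, 6), (2, 7), (2, 8), (2, 9), (2, 10), (2, 11), (2, 12), (2, 13), (2, 14), (2, 15), (3, 1), (3, 2), (3, 5), (3, 6), (3, 9), (3, 10), (3, 13), (3, 14), (4, 1), (4, 2), (4, 5), (4, 6), (4, 9), (4, 10), (4, 13), (4, 14), (5, 0), (5, 1), (5, 2), (5, 3), (5, 4), (5, 5), (5, 6), (5, 7), (5, 8), (5, 9), (5, 10), (5, 11), (5, 12), (5, 13), (5, 14), (5, 15), (6, 0), (6, 1), (6, 2), (6, 3), (6, 4), (6, 5), (6, 6), (6, 7), (6, 8), (6, 9), (6, 10), (6, 11), (6, 12), (6, 13), (6, 14), (6, 15), (7, 1), (7, 2), (7, 5), (7, 6), (7, 9), (7, 10), (7, 13), (7, 14)]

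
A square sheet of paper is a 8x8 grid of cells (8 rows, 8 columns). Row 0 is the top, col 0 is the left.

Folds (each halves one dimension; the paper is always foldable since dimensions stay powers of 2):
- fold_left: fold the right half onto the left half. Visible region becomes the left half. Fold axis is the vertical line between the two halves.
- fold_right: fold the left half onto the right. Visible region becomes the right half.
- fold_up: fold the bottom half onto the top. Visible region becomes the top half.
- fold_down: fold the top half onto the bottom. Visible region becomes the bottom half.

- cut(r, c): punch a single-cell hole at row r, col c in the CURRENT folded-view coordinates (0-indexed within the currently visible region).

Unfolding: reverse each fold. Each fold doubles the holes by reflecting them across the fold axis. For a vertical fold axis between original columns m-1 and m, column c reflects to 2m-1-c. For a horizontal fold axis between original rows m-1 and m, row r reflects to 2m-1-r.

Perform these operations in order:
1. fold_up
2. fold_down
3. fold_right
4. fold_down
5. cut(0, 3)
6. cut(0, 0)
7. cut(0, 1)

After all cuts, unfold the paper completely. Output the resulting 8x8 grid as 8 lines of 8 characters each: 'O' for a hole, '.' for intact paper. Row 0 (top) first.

Answer: O.OOOO.O
O.OOOO.O
O.OOOO.O
O.OOOO.O
O.OOOO.O
O.OOOO.O
O.OOOO.O
O.OOOO.O

Derivation:
Op 1 fold_up: fold axis h@4; visible region now rows[0,4) x cols[0,8) = 4x8
Op 2 fold_down: fold axis h@2; visible region now rows[2,4) x cols[0,8) = 2x8
Op 3 fold_right: fold axis v@4; visible region now rows[2,4) x cols[4,8) = 2x4
Op 4 fold_down: fold axis h@3; visible region now rows[3,4) x cols[4,8) = 1x4
Op 5 cut(0, 3): punch at orig (3,7); cuts so far [(3, 7)]; region rows[3,4) x cols[4,8) = 1x4
Op 6 cut(0, 0): punch at orig (3,4); cuts so far [(3, 4), (3, 7)]; region rows[3,4) x cols[4,8) = 1x4
Op 7 cut(0, 1): punch at orig (3,5); cuts so far [(3, 4), (3, 5), (3, 7)]; region rows[3,4) x cols[4,8) = 1x4
Unfold 1 (reflect across h@3): 6 holes -> [(2, 4), (2, 5), (2, 7), (3, 4), (3, 5), (3, 7)]
Unfold 2 (reflect across v@4): 12 holes -> [(2, 0), (2, 2), (2, 3), (2, 4), (2, 5), (2, 7), (3, 0), (3, 2), (3, 3), (3, 4), (3, 5), (3, 7)]
Unfold 3 (reflect across h@2): 24 holes -> [(0, 0), (0, 2), (0, 3), (0, 4), (0, 5), (0, 7), (1, 0), (1, 2), (1, 3), (1, 4), (1, 5), (1, 7), (2, 0), (2, 2), (2, 3), (2, 4), (2, 5), (2, 7), (3, 0), (3, 2), (3, 3), (3, 4), (3, 5), (3, 7)]
Unfold 4 (reflect across h@4): 48 holes -> [(0, 0), (0, 2), (0, 3), (0, 4), (0, 5), (0, 7), (1, 0), (1, 2), (1, 3), (1, 4), (1, 5), (1, 7), (2, 0), (2, 2), (2, 3), (2, 4), (2, 5), (2, 7), (3, 0), (3, 2), (3, 3), (3, 4), (3, 5), (3, 7), (4, 0), (4, 2), (4, 3), (4, 4), (4, 5), (4, 7), (5, 0), (5, 2), (5, 3), (5, 4), (5, 5), (5, 7), (6, 0), (6, 2), (6, 3), (6, 4), (6, 5), (6, 7), (7, 0), (7, 2), (7, 3), (7, 4), (7, 5), (7, 7)]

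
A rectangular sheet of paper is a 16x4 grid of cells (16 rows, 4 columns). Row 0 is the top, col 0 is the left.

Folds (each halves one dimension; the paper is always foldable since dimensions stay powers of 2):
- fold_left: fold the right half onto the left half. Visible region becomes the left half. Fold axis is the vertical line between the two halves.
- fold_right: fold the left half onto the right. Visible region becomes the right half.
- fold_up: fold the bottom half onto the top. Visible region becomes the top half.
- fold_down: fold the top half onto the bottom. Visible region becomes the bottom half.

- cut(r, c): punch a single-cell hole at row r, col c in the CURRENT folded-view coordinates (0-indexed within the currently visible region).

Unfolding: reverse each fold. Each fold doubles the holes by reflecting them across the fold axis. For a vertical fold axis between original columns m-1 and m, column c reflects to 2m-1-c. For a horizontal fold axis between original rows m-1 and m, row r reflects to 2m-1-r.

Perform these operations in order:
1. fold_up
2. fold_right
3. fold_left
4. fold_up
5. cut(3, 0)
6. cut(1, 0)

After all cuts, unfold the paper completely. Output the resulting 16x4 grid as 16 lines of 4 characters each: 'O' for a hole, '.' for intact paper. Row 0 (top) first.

Answer: ....
OOOO
....
OOOO
OOOO
....
OOOO
....
....
OOOO
....
OOOO
OOOO
....
OOOO
....

Derivation:
Op 1 fold_up: fold axis h@8; visible region now rows[0,8) x cols[0,4) = 8x4
Op 2 fold_right: fold axis v@2; visible region now rows[0,8) x cols[2,4) = 8x2
Op 3 fold_left: fold axis v@3; visible region now rows[0,8) x cols[2,3) = 8x1
Op 4 fold_up: fold axis h@4; visible region now rows[0,4) x cols[2,3) = 4x1
Op 5 cut(3, 0): punch at orig (3,2); cuts so far [(3, 2)]; region rows[0,4) x cols[2,3) = 4x1
Op 6 cut(1, 0): punch at orig (1,2); cuts so far [(1, 2), (3, 2)]; region rows[0,4) x cols[2,3) = 4x1
Unfold 1 (reflect across h@4): 4 holes -> [(1, 2), (3, 2), (4, 2), (6, 2)]
Unfold 2 (reflect across v@3): 8 holes -> [(1, 2), (1, 3), (3, 2), (3, 3), (4, 2), (4, 3), (6, 2), (6, 3)]
Unfold 3 (reflect across v@2): 16 holes -> [(1, 0), (1, 1), (1, 2), (1, 3), (3, 0), (3, 1), (3, 2), (3, 3), (4, 0), (4, 1), (4, 2), (4, 3), (6, 0), (6, 1), (6, 2), (6, 3)]
Unfold 4 (reflect across h@8): 32 holes -> [(1, 0), (1, 1), (1, 2), (1, 3), (3, 0), (3, 1), (3, 2), (3, 3), (4, 0), (4, 1), (4, 2), (4, 3), (6, 0), (6, 1), (6, 2), (6, 3), (9, 0), (9, 1), (9, 2), (9, 3), (11, 0), (11, 1), (11, 2), (11, 3), (12, 0), (12, 1), (12, 2), (12, 3), (14, 0), (14, 1), (14, 2), (14, 3)]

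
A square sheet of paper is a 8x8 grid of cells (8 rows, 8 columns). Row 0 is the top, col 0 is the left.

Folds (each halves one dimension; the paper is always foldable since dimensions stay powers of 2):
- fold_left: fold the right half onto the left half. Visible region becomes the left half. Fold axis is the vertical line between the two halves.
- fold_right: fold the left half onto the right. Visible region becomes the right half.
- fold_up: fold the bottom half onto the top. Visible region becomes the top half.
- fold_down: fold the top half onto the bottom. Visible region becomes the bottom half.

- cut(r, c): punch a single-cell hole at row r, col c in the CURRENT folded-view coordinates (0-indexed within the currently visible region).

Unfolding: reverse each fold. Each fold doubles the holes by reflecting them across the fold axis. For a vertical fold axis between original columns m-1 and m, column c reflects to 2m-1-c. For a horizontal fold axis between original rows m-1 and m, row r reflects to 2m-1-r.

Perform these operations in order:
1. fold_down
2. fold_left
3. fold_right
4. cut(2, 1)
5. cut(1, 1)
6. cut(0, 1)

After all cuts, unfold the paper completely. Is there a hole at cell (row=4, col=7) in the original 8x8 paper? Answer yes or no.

Op 1 fold_down: fold axis h@4; visible region now rows[4,8) x cols[0,8) = 4x8
Op 2 fold_left: fold axis v@4; visible region now rows[4,8) x cols[0,4) = 4x4
Op 3 fold_right: fold axis v@2; visible region now rows[4,8) x cols[2,4) = 4x2
Op 4 cut(2, 1): punch at orig (6,3); cuts so far [(6, 3)]; region rows[4,8) x cols[2,4) = 4x2
Op 5 cut(1, 1): punch at orig (5,3); cuts so far [(5, 3), (6, 3)]; region rows[4,8) x cols[2,4) = 4x2
Op 6 cut(0, 1): punch at orig (4,3); cuts so far [(4, 3), (5, 3), (6, 3)]; region rows[4,8) x cols[2,4) = 4x2
Unfold 1 (reflect across v@2): 6 holes -> [(4, 0), (4, 3), (5, 0), (5, 3), (6, 0), (6, 3)]
Unfold 2 (reflect across v@4): 12 holes -> [(4, 0), (4, 3), (4, 4), (4, 7), (5, 0), (5, 3), (5, 4), (5, 7), (6, 0), (6, 3), (6, 4), (6, 7)]
Unfold 3 (reflect across h@4): 24 holes -> [(1, 0), (1, 3), (1, 4), (1, 7), (2, 0), (2, 3), (2, 4), (2, 7), (3, 0), (3, 3), (3, 4), (3, 7), (4, 0), (4, 3), (4, 4), (4, 7), (5, 0), (5, 3), (5, 4), (5, 7), (6, 0), (6, 3), (6, 4), (6, 7)]
Holes: [(1, 0), (1, 3), (1, 4), (1, 7), (2, 0), (2, 3), (2, 4), (2, 7), (3, 0), (3, 3), (3, 4), (3, 7), (4, 0), (4, 3), (4, 4), (4, 7), (5, 0), (5, 3), (5, 4), (5, 7), (6, 0), (6, 3), (6, 4), (6, 7)]

Answer: yes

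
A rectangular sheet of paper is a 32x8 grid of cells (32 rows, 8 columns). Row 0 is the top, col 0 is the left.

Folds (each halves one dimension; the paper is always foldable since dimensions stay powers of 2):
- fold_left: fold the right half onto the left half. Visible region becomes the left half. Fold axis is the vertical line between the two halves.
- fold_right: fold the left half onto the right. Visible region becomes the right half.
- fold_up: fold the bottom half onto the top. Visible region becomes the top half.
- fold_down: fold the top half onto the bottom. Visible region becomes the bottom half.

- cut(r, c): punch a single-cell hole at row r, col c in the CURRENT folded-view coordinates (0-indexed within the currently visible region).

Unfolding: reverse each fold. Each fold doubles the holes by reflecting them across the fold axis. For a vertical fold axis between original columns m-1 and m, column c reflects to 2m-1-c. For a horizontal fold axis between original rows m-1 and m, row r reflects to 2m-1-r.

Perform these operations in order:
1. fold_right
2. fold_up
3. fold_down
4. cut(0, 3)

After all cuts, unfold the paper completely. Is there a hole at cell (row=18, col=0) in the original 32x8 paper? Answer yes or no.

Answer: no

Derivation:
Op 1 fold_right: fold axis v@4; visible region now rows[0,32) x cols[4,8) = 32x4
Op 2 fold_up: fold axis h@16; visible region now rows[0,16) x cols[4,8) = 16x4
Op 3 fold_down: fold axis h@8; visible region now rows[8,16) x cols[4,8) = 8x4
Op 4 cut(0, 3): punch at orig (8,7); cuts so far [(8, 7)]; region rows[8,16) x cols[4,8) = 8x4
Unfold 1 (reflect across h@8): 2 holes -> [(7, 7), (8, 7)]
Unfold 2 (reflect across h@16): 4 holes -> [(7, 7), (8, 7), (23, 7), (24, 7)]
Unfold 3 (reflect across v@4): 8 holes -> [(7, 0), (7, 7), (8, 0), (8, 7), (23, 0), (23, 7), (24, 0), (24, 7)]
Holes: [(7, 0), (7, 7), (8, 0), (8, 7), (23, 0), (23, 7), (24, 0), (24, 7)]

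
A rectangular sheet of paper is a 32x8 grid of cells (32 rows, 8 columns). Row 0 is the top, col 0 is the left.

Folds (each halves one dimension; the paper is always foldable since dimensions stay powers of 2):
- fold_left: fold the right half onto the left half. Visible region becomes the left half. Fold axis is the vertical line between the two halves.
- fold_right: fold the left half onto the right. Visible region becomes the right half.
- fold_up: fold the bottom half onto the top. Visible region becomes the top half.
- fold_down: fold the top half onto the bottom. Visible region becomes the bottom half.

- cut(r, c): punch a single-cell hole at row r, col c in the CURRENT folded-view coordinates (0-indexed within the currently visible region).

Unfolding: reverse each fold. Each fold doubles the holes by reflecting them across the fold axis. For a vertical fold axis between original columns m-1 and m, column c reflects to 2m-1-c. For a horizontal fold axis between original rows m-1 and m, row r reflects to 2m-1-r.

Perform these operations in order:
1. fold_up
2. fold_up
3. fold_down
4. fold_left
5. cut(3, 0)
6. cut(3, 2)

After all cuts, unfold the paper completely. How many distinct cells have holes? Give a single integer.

Op 1 fold_up: fold axis h@16; visible region now rows[0,16) x cols[0,8) = 16x8
Op 2 fold_up: fold axis h@8; visible region now rows[0,8) x cols[0,8) = 8x8
Op 3 fold_down: fold axis h@4; visible region now rows[4,8) x cols[0,8) = 4x8
Op 4 fold_left: fold axis v@4; visible region now rows[4,8) x cols[0,4) = 4x4
Op 5 cut(3, 0): punch at orig (7,0); cuts so far [(7, 0)]; region rows[4,8) x cols[0,4) = 4x4
Op 6 cut(3, 2): punch at orig (7,2); cuts so far [(7, 0), (7, 2)]; region rows[4,8) x cols[0,4) = 4x4
Unfold 1 (reflect across v@4): 4 holes -> [(7, 0), (7, 2), (7, 5), (7, 7)]
Unfold 2 (reflect across h@4): 8 holes -> [(0, 0), (0, 2), (0, 5), (0, 7), (7, 0), (7, 2), (7, 5), (7, 7)]
Unfold 3 (reflect across h@8): 16 holes -> [(0, 0), (0, 2), (0, 5), (0, 7), (7, 0), (7, 2), (7, 5), (7, 7), (8, 0), (8, 2), (8, 5), (8, 7), (15, 0), (15, 2), (15, 5), (15, 7)]
Unfold 4 (reflect across h@16): 32 holes -> [(0, 0), (0, 2), (0, 5), (0, 7), (7, 0), (7, 2), (7, 5), (7, 7), (8, 0), (8, 2), (8, 5), (8, 7), (15, 0), (15, 2), (15, 5), (15, 7), (16, 0), (16, 2), (16, 5), (16, 7), (23, 0), (23, 2), (23, 5), (23, 7), (24, 0), (24, 2), (24, 5), (24, 7), (31, 0), (31, 2), (31, 5), (31, 7)]

Answer: 32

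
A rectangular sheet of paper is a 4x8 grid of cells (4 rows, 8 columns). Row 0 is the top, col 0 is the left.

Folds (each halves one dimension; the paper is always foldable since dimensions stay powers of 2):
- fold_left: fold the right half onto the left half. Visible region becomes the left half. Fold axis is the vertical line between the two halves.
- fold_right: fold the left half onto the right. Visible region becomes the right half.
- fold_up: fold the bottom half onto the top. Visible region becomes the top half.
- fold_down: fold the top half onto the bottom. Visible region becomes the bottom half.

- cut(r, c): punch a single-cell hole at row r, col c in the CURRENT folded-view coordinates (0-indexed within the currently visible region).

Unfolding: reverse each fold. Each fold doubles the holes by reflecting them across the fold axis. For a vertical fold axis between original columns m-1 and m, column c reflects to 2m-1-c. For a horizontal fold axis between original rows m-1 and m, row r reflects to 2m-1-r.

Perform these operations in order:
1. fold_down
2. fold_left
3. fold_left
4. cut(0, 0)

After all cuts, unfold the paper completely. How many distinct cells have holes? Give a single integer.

Answer: 8

Derivation:
Op 1 fold_down: fold axis h@2; visible region now rows[2,4) x cols[0,8) = 2x8
Op 2 fold_left: fold axis v@4; visible region now rows[2,4) x cols[0,4) = 2x4
Op 3 fold_left: fold axis v@2; visible region now rows[2,4) x cols[0,2) = 2x2
Op 4 cut(0, 0): punch at orig (2,0); cuts so far [(2, 0)]; region rows[2,4) x cols[0,2) = 2x2
Unfold 1 (reflect across v@2): 2 holes -> [(2, 0), (2, 3)]
Unfold 2 (reflect across v@4): 4 holes -> [(2, 0), (2, 3), (2, 4), (2, 7)]
Unfold 3 (reflect across h@2): 8 holes -> [(1, 0), (1, 3), (1, 4), (1, 7), (2, 0), (2, 3), (2, 4), (2, 7)]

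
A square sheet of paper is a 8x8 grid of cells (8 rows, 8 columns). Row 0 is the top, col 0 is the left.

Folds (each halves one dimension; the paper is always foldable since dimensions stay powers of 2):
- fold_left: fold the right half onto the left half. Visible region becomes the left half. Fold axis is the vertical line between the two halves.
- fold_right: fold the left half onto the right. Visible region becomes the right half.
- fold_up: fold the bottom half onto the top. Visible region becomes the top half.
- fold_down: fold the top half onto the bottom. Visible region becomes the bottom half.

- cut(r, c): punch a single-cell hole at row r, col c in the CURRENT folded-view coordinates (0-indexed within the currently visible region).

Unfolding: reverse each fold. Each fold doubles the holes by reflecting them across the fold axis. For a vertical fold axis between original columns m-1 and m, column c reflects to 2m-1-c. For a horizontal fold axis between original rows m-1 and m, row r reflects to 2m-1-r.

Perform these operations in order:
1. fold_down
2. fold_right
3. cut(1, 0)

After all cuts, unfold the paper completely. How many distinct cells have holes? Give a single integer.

Answer: 4

Derivation:
Op 1 fold_down: fold axis h@4; visible region now rows[4,8) x cols[0,8) = 4x8
Op 2 fold_right: fold axis v@4; visible region now rows[4,8) x cols[4,8) = 4x4
Op 3 cut(1, 0): punch at orig (5,4); cuts so far [(5, 4)]; region rows[4,8) x cols[4,8) = 4x4
Unfold 1 (reflect across v@4): 2 holes -> [(5, 3), (5, 4)]
Unfold 2 (reflect across h@4): 4 holes -> [(2, 3), (2, 4), (5, 3), (5, 4)]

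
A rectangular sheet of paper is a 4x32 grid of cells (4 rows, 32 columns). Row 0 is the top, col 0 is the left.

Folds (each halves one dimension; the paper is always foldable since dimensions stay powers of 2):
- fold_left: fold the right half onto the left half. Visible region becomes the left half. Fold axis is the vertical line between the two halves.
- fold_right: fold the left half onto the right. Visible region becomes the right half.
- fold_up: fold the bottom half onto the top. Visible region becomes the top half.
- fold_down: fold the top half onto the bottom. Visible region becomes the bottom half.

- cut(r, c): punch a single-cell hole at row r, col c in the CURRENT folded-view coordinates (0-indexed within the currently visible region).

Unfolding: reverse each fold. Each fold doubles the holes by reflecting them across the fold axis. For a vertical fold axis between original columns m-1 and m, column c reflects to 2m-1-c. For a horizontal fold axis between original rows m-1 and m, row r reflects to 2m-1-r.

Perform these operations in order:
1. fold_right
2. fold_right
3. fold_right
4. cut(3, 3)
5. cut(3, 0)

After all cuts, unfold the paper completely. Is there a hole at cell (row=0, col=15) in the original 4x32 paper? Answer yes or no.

Answer: no

Derivation:
Op 1 fold_right: fold axis v@16; visible region now rows[0,4) x cols[16,32) = 4x16
Op 2 fold_right: fold axis v@24; visible region now rows[0,4) x cols[24,32) = 4x8
Op 3 fold_right: fold axis v@28; visible region now rows[0,4) x cols[28,32) = 4x4
Op 4 cut(3, 3): punch at orig (3,31); cuts so far [(3, 31)]; region rows[0,4) x cols[28,32) = 4x4
Op 5 cut(3, 0): punch at orig (3,28); cuts so far [(3, 28), (3, 31)]; region rows[0,4) x cols[28,32) = 4x4
Unfold 1 (reflect across v@28): 4 holes -> [(3, 24), (3, 27), (3, 28), (3, 31)]
Unfold 2 (reflect across v@24): 8 holes -> [(3, 16), (3, 19), (3, 20), (3, 23), (3, 24), (3, 27), (3, 28), (3, 31)]
Unfold 3 (reflect across v@16): 16 holes -> [(3, 0), (3, 3), (3, 4), (3, 7), (3, 8), (3, 11), (3, 12), (3, 15), (3, 16), (3, 19), (3, 20), (3, 23), (3, 24), (3, 27), (3, 28), (3, 31)]
Holes: [(3, 0), (3, 3), (3, 4), (3, 7), (3, 8), (3, 11), (3, 12), (3, 15), (3, 16), (3, 19), (3, 20), (3, 23), (3, 24), (3, 27), (3, 28), (3, 31)]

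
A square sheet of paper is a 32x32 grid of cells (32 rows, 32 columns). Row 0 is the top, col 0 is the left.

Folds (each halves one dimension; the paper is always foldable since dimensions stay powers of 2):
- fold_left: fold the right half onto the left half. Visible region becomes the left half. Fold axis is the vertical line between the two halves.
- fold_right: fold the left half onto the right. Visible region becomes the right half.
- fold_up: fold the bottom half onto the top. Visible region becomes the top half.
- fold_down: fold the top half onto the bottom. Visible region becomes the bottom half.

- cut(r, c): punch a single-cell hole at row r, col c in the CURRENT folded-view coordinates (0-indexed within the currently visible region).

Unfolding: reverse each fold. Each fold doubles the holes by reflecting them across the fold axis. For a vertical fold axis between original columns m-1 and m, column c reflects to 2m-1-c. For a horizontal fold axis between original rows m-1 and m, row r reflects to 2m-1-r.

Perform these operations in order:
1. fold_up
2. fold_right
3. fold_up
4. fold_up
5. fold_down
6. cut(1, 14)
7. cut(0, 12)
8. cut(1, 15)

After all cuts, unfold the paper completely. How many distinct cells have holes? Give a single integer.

Op 1 fold_up: fold axis h@16; visible region now rows[0,16) x cols[0,32) = 16x32
Op 2 fold_right: fold axis v@16; visible region now rows[0,16) x cols[16,32) = 16x16
Op 3 fold_up: fold axis h@8; visible region now rows[0,8) x cols[16,32) = 8x16
Op 4 fold_up: fold axis h@4; visible region now rows[0,4) x cols[16,32) = 4x16
Op 5 fold_down: fold axis h@2; visible region now rows[2,4) x cols[16,32) = 2x16
Op 6 cut(1, 14): punch at orig (3,30); cuts so far [(3, 30)]; region rows[2,4) x cols[16,32) = 2x16
Op 7 cut(0, 12): punch at orig (2,28); cuts so far [(2, 28), (3, 30)]; region rows[2,4) x cols[16,32) = 2x16
Op 8 cut(1, 15): punch at orig (3,31); cuts so far [(2, 28), (3, 30), (3, 31)]; region rows[2,4) x cols[16,32) = 2x16
Unfold 1 (reflect across h@2): 6 holes -> [(0, 30), (0, 31), (1, 28), (2, 28), (3, 30), (3, 31)]
Unfold 2 (reflect across h@4): 12 holes -> [(0, 30), (0, 31), (1, 28), (2, 28), (3, 30), (3, 31), (4, 30), (4, 31), (5, 28), (6, 28), (7, 30), (7, 31)]
Unfold 3 (reflect across h@8): 24 holes -> [(0, 30), (0, 31), (1, 28), (2, 28), (3, 30), (3, 31), (4, 30), (4, 31), (5, 28), (6, 28), (7, 30), (7, 31), (8, 30), (8, 31), (9, 28), (10, 28), (11, 30), (11, 31), (12, 30), (12, 31), (13, 28), (14, 28), (15, 30), (15, 31)]
Unfold 4 (reflect across v@16): 48 holes -> [(0, 0), (0, 1), (0, 30), (0, 31), (1, 3), (1, 28), (2, 3), (2, 28), (3, 0), (3, 1), (3, 30), (3, 31), (4, 0), (4, 1), (4, 30), (4, 31), (5, 3), (5, 28), (6, 3), (6, 28), (7, 0), (7, 1), (7, 30), (7, 31), (8, 0), (8, 1), (8, 30), (8, 31), (9, 3), (9, 28), (10, 3), (10, 28), (11, 0), (11, 1), (11, 30), (11, 31), (12, 0), (12, 1), (12, 30), (12, 31), (13, 3), (13, 28), (14, 3), (14, 28), (15, 0), (15, 1), (15, 30), (15, 31)]
Unfold 5 (reflect across h@16): 96 holes -> [(0, 0), (0, 1), (0, 30), (0, 31), (1, 3), (1, 28), (2, 3), (2, 28), (3, 0), (3, 1), (3, 30), (3, 31), (4, 0), (4, 1), (4, 30), (4, 31), (5, 3), (5, 28), (6, 3), (6, 28), (7, 0), (7, 1), (7, 30), (7, 31), (8, 0), (8, 1), (8, 30), (8, 31), (9, 3), (9, 28), (10, 3), (10, 28), (11, 0), (11, 1), (11, 30), (11, 31), (12, 0), (12, 1), (12, 30), (12, 31), (13, 3), (13, 28), (14, 3), (14, 28), (15, 0), (15, 1), (15, 30), (15, 31), (16, 0), (16, 1), (16, 30), (16, 31), (17, 3), (17, 28), (18, 3), (18, 28), (19, 0), (19, 1), (19, 30), (19, 31), (20, 0), (20, 1), (20, 30), (20, 31), (21, 3), (21, 28), (22, 3), (22, 28), (23, 0), (23, 1), (23, 30), (23, 31), (24, 0), (24, 1), (24, 30), (24, 31), (25, 3), (25, 28), (26, 3), (26, 28), (27, 0), (27, 1), (27, 30), (27, 31), (28, 0), (28, 1), (28, 30), (28, 31), (29, 3), (29, 28), (30, 3), (30, 28), (31, 0), (31, 1), (31, 30), (31, 31)]

Answer: 96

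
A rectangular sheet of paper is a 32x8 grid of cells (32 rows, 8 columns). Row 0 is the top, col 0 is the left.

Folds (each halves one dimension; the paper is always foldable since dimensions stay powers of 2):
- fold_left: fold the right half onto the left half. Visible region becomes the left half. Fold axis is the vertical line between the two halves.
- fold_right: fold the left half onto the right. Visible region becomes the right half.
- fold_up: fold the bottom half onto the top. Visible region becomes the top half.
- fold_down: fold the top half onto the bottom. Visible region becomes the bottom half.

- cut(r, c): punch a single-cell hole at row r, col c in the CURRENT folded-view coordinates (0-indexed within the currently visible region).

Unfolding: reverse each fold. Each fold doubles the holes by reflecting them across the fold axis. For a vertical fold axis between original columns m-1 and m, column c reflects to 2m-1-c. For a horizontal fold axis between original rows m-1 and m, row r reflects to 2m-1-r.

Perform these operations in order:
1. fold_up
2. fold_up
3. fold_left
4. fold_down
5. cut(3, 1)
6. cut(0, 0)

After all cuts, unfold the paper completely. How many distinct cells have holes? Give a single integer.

Answer: 32

Derivation:
Op 1 fold_up: fold axis h@16; visible region now rows[0,16) x cols[0,8) = 16x8
Op 2 fold_up: fold axis h@8; visible region now rows[0,8) x cols[0,8) = 8x8
Op 3 fold_left: fold axis v@4; visible region now rows[0,8) x cols[0,4) = 8x4
Op 4 fold_down: fold axis h@4; visible region now rows[4,8) x cols[0,4) = 4x4
Op 5 cut(3, 1): punch at orig (7,1); cuts so far [(7, 1)]; region rows[4,8) x cols[0,4) = 4x4
Op 6 cut(0, 0): punch at orig (4,0); cuts so far [(4, 0), (7, 1)]; region rows[4,8) x cols[0,4) = 4x4
Unfold 1 (reflect across h@4): 4 holes -> [(0, 1), (3, 0), (4, 0), (7, 1)]
Unfold 2 (reflect across v@4): 8 holes -> [(0, 1), (0, 6), (3, 0), (3, 7), (4, 0), (4, 7), (7, 1), (7, 6)]
Unfold 3 (reflect across h@8): 16 holes -> [(0, 1), (0, 6), (3, 0), (3, 7), (4, 0), (4, 7), (7, 1), (7, 6), (8, 1), (8, 6), (11, 0), (11, 7), (12, 0), (12, 7), (15, 1), (15, 6)]
Unfold 4 (reflect across h@16): 32 holes -> [(0, 1), (0, 6), (3, 0), (3, 7), (4, 0), (4, 7), (7, 1), (7, 6), (8, 1), (8, 6), (11, 0), (11, 7), (12, 0), (12, 7), (15, 1), (15, 6), (16, 1), (16, 6), (19, 0), (19, 7), (20, 0), (20, 7), (23, 1), (23, 6), (24, 1), (24, 6), (27, 0), (27, 7), (28, 0), (28, 7), (31, 1), (31, 6)]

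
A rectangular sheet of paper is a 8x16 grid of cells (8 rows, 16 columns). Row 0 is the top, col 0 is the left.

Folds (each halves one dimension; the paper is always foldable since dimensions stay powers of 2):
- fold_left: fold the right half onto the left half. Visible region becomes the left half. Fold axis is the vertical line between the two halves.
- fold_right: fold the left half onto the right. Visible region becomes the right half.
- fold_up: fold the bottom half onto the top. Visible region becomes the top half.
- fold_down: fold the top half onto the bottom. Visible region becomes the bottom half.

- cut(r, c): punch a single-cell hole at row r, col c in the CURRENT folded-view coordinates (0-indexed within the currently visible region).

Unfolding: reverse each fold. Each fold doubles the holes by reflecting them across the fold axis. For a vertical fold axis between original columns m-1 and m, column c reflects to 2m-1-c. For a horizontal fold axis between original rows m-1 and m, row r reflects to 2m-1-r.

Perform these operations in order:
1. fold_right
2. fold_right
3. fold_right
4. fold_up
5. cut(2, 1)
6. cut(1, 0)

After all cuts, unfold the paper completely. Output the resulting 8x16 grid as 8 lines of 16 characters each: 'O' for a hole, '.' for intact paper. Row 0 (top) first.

Op 1 fold_right: fold axis v@8; visible region now rows[0,8) x cols[8,16) = 8x8
Op 2 fold_right: fold axis v@12; visible region now rows[0,8) x cols[12,16) = 8x4
Op 3 fold_right: fold axis v@14; visible region now rows[0,8) x cols[14,16) = 8x2
Op 4 fold_up: fold axis h@4; visible region now rows[0,4) x cols[14,16) = 4x2
Op 5 cut(2, 1): punch at orig (2,15); cuts so far [(2, 15)]; region rows[0,4) x cols[14,16) = 4x2
Op 6 cut(1, 0): punch at orig (1,14); cuts so far [(1, 14), (2, 15)]; region rows[0,4) x cols[14,16) = 4x2
Unfold 1 (reflect across h@4): 4 holes -> [(1, 14), (2, 15), (5, 15), (6, 14)]
Unfold 2 (reflect across v@14): 8 holes -> [(1, 13), (1, 14), (2, 12), (2, 15), (5, 12), (5, 15), (6, 13), (6, 14)]
Unfold 3 (reflect across v@12): 16 holes -> [(1, 9), (1, 10), (1, 13), (1, 14), (2, 8), (2, 11), (2, 12), (2, 15), (5, 8), (5, 11), (5, 12), (5, 15), (6, 9), (6, 10), (6, 13), (6, 14)]
Unfold 4 (reflect across v@8): 32 holes -> [(1, 1), (1, 2), (1, 5), (1, 6), (1, 9), (1, 10), (1, 13), (1, 14), (2, 0), (2, 3), (2, 4), (2, 7), (2, 8), (2, 11), (2, 12), (2, 15), (5, 0), (5, 3), (5, 4), (5, 7), (5, 8), (5, 11), (5, 12), (5, 15), (6, 1), (6, 2), (6, 5), (6, 6), (6, 9), (6, 10), (6, 13), (6, 14)]

Answer: ................
.OO..OO..OO..OO.
O..OO..OO..OO..O
................
................
O..OO..OO..OO..O
.OO..OO..OO..OO.
................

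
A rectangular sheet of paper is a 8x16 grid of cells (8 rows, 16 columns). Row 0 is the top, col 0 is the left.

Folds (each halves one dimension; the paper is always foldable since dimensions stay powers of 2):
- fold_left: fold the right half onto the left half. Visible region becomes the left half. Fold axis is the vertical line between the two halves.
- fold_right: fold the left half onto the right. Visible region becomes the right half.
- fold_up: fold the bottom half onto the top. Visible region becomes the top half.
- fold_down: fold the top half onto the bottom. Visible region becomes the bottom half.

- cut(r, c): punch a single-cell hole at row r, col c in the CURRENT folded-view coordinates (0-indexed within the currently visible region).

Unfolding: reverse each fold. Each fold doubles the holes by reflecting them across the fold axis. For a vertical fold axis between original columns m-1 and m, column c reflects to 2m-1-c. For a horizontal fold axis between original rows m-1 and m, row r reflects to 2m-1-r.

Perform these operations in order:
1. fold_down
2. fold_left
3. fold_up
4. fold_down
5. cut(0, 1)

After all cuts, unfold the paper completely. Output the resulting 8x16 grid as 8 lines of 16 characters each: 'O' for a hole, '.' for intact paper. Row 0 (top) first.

Answer: .O............O.
.O............O.
.O............O.
.O............O.
.O............O.
.O............O.
.O............O.
.O............O.

Derivation:
Op 1 fold_down: fold axis h@4; visible region now rows[4,8) x cols[0,16) = 4x16
Op 2 fold_left: fold axis v@8; visible region now rows[4,8) x cols[0,8) = 4x8
Op 3 fold_up: fold axis h@6; visible region now rows[4,6) x cols[0,8) = 2x8
Op 4 fold_down: fold axis h@5; visible region now rows[5,6) x cols[0,8) = 1x8
Op 5 cut(0, 1): punch at orig (5,1); cuts so far [(5, 1)]; region rows[5,6) x cols[0,8) = 1x8
Unfold 1 (reflect across h@5): 2 holes -> [(4, 1), (5, 1)]
Unfold 2 (reflect across h@6): 4 holes -> [(4, 1), (5, 1), (6, 1), (7, 1)]
Unfold 3 (reflect across v@8): 8 holes -> [(4, 1), (4, 14), (5, 1), (5, 14), (6, 1), (6, 14), (7, 1), (7, 14)]
Unfold 4 (reflect across h@4): 16 holes -> [(0, 1), (0, 14), (1, 1), (1, 14), (2, 1), (2, 14), (3, 1), (3, 14), (4, 1), (4, 14), (5, 1), (5, 14), (6, 1), (6, 14), (7, 1), (7, 14)]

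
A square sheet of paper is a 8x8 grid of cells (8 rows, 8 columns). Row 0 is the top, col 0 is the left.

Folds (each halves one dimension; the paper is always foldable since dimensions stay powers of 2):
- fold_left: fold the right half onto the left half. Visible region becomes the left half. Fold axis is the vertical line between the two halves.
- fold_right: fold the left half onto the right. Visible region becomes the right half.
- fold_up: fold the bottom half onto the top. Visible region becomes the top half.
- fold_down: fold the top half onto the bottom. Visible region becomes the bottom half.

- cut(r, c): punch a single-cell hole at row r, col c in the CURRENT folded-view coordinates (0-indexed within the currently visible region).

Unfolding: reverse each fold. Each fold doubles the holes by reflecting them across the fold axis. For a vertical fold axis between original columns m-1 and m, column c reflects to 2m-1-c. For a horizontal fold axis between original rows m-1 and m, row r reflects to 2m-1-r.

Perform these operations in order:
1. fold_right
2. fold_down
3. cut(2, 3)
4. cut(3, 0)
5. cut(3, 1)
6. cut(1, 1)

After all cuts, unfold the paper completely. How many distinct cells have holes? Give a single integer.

Answer: 16

Derivation:
Op 1 fold_right: fold axis v@4; visible region now rows[0,8) x cols[4,8) = 8x4
Op 2 fold_down: fold axis h@4; visible region now rows[4,8) x cols[4,8) = 4x4
Op 3 cut(2, 3): punch at orig (6,7); cuts so far [(6, 7)]; region rows[4,8) x cols[4,8) = 4x4
Op 4 cut(3, 0): punch at orig (7,4); cuts so far [(6, 7), (7, 4)]; region rows[4,8) x cols[4,8) = 4x4
Op 5 cut(3, 1): punch at orig (7,5); cuts so far [(6, 7), (7, 4), (7, 5)]; region rows[4,8) x cols[4,8) = 4x4
Op 6 cut(1, 1): punch at orig (5,5); cuts so far [(5, 5), (6, 7), (7, 4), (7, 5)]; region rows[4,8) x cols[4,8) = 4x4
Unfold 1 (reflect across h@4): 8 holes -> [(0, 4), (0, 5), (1, 7), (2, 5), (5, 5), (6, 7), (7, 4), (7, 5)]
Unfold 2 (reflect across v@4): 16 holes -> [(0, 2), (0, 3), (0, 4), (0, 5), (1, 0), (1, 7), (2, 2), (2, 5), (5, 2), (5, 5), (6, 0), (6, 7), (7, 2), (7, 3), (7, 4), (7, 5)]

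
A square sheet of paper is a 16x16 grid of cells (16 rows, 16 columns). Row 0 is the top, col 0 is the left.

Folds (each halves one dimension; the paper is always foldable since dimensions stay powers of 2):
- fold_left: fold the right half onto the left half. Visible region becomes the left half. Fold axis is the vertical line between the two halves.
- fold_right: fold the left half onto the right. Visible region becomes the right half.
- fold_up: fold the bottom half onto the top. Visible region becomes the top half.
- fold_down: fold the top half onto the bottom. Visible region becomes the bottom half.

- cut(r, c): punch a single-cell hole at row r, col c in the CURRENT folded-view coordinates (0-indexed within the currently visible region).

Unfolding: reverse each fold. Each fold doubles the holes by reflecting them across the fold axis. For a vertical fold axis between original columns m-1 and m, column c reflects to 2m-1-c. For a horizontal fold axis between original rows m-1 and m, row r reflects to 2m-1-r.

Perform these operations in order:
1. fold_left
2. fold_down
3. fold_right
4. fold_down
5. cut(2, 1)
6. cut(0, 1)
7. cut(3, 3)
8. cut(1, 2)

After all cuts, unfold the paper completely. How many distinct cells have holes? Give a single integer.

Op 1 fold_left: fold axis v@8; visible region now rows[0,16) x cols[0,8) = 16x8
Op 2 fold_down: fold axis h@8; visible region now rows[8,16) x cols[0,8) = 8x8
Op 3 fold_right: fold axis v@4; visible region now rows[8,16) x cols[4,8) = 8x4
Op 4 fold_down: fold axis h@12; visible region now rows[12,16) x cols[4,8) = 4x4
Op 5 cut(2, 1): punch at orig (14,5); cuts so far [(14, 5)]; region rows[12,16) x cols[4,8) = 4x4
Op 6 cut(0, 1): punch at orig (12,5); cuts so far [(12, 5), (14, 5)]; region rows[12,16) x cols[4,8) = 4x4
Op 7 cut(3, 3): punch at orig (15,7); cuts so far [(12, 5), (14, 5), (15, 7)]; region rows[12,16) x cols[4,8) = 4x4
Op 8 cut(1, 2): punch at orig (13,6); cuts so far [(12, 5), (13, 6), (14, 5), (15, 7)]; region rows[12,16) x cols[4,8) = 4x4
Unfold 1 (reflect across h@12): 8 holes -> [(8, 7), (9, 5), (10, 6), (11, 5), (12, 5), (13, 6), (14, 5), (15, 7)]
Unfold 2 (reflect across v@4): 16 holes -> [(8, 0), (8, 7), (9, 2), (9, 5), (10, 1), (10, 6), (11, 2), (11, 5), (12, 2), (12, 5), (13, 1), (13, 6), (14, 2), (14, 5), (15, 0), (15, 7)]
Unfold 3 (reflect across h@8): 32 holes -> [(0, 0), (0, 7), (1, 2), (1, 5), (2, 1), (2, 6), (3, 2), (3, 5), (4, 2), (4, 5), (5, 1), (5, 6), (6, 2), (6, 5), (7, 0), (7, 7), (8, 0), (8, 7), (9, 2), (9, 5), (10, 1), (10, 6), (11, 2), (11, 5), (12, 2), (12, 5), (13, 1), (13, 6), (14, 2), (14, 5), (15, 0), (15, 7)]
Unfold 4 (reflect across v@8): 64 holes -> [(0, 0), (0, 7), (0, 8), (0, 15), (1, 2), (1, 5), (1, 10), (1, 13), (2, 1), (2, 6), (2, 9), (2, 14), (3, 2), (3, 5), (3, 10), (3, 13), (4, 2), (4, 5), (4, 10), (4, 13), (5, 1), (5, 6), (5, 9), (5, 14), (6, 2), (6, 5), (6, 10), (6, 13), (7, 0), (7, 7), (7, 8), (7, 15), (8, 0), (8, 7), (8, 8), (8, 15), (9, 2), (9, 5), (9, 10), (9, 13), (10, 1), (10, 6), (10, 9), (10, 14), (11, 2), (11, 5), (11, 10), (11, 13), (12, 2), (12, 5), (12, 10), (12, 13), (13, 1), (13, 6), (13, 9), (13, 14), (14, 2), (14, 5), (14, 10), (14, 13), (15, 0), (15, 7), (15, 8), (15, 15)]

Answer: 64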